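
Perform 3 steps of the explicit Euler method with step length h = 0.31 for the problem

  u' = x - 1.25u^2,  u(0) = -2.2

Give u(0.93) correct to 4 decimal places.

-52.2618

Euler: u_{n+1} = u_n + h·f(x_n, u_n).
x=0.000000, u=-2.200000: f=-6.050000 → u ← -2.200000 + 0.31·(-6.050000) = -4.075500
x=0.310000, u=-4.075500: f=-20.452125 → u ← -4.075500 + 0.31·(-20.452125) = -10.415659
x=0.620000, u=-10.415659: f=-134.987437 → u ← -10.415659 + 0.31·(-134.987437) = -52.261764
u(0.93) ≈ -52.2618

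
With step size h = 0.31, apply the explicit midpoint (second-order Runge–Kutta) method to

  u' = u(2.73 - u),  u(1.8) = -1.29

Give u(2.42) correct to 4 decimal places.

Midpoint: k1 = f(t_n, u_n); k2 = f(t_n + h/2, u_n + (h/2)·k1); u_{n+1} = u_n + h·k2.
t=1.800000, u=-1.290000:
  k1 = f(1.800000, -1.290000) = -5.185800
  k2 = f(1.955000, -2.093799) = -10.100066
  u ← -1.290000 + 0.31·(-10.100066) = -4.421020
t=2.110000, u=-4.421020:
  k1 = f(2.110000, -4.421020) = -31.614806
  k2 = f(2.265000, -9.321315) = -112.334109
  u ← -4.421020 + 0.31·(-112.334109) = -39.244594
u(2.42) ≈ -39.2446

-39.2446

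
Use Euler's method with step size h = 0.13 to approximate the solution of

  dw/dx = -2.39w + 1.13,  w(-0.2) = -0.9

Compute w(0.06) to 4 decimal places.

Euler: w_{n+1} = w_n + h·f(x_n, w_n).
x=-0.200000, w=-0.900000: f=3.281000 → w ← -0.900000 + 0.13·3.281000 = -0.473470
x=-0.070000, w=-0.473470: f=2.261593 → w ← -0.473470 + 0.13·2.261593 = -0.179463
w(0.06) ≈ -0.1795

-0.1795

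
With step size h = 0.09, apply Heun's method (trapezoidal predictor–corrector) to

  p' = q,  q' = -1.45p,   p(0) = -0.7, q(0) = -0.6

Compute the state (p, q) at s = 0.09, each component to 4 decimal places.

-0.7499, -0.5051

Heun on (p,q): k1 = f(s_n, state_n); k2 = f(s_n + h, state_n + h·k1); state_{n+1} = state_n + (h/2)·(k1 + k2).
0.000000: (-0.700000, -0.600000)
  k1 = (-0.600000, 1.015000)
  predictor → (-0.754000, -0.508650)
  k2 = (-0.508650, 1.093300)
  → (-0.749889, -0.505127)
(p(0.09), q(0.09)) ≈ (-0.7499, -0.5051)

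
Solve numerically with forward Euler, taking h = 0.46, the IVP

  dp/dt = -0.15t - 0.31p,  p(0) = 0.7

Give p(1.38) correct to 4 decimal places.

Euler: p_{n+1} = p_n + h·f(t_n, p_n).
t=0.000000, p=0.700000: f=-0.217000 → p ← 0.700000 + 0.46·(-0.217000) = 0.600180
t=0.460000, p=0.600180: f=-0.255056 → p ← 0.600180 + 0.46·(-0.255056) = 0.482854
t=0.920000, p=0.482854: f=-0.287685 → p ← 0.482854 + 0.46·(-0.287685) = 0.350519
p(1.38) ≈ 0.3505

0.3505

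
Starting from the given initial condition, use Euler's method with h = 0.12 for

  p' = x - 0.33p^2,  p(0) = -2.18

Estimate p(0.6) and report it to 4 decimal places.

Euler: p_{n+1} = p_n + h·f(x_n, p_n).
x=0.000000, p=-2.180000: f=-1.568292 → p ← -2.180000 + 0.12·(-1.568292) = -2.368195
x=0.120000, p=-2.368195: f=-1.730755 → p ← -2.368195 + 0.12·(-1.730755) = -2.575886
x=0.240000, p=-2.575886: f=-1.949612 → p ← -2.575886 + 0.12·(-1.949612) = -2.809839
x=0.360000, p=-2.809839: f=-2.245414 → p ← -2.809839 + 0.12·(-2.245414) = -3.079289
x=0.480000, p=-3.079289: f=-2.649066 → p ← -3.079289 + 0.12·(-2.649066) = -3.397177
p(0.6) ≈ -3.3972

-3.3972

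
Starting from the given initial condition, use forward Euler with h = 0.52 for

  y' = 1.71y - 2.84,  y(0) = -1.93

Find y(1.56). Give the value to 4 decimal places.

Euler: y_{n+1} = y_n + h·f(x_n, y_n).
x=0.000000, y=-1.930000: f=-6.140300 → y ← -1.930000 + 0.52·(-6.140300) = -5.122956
x=0.520000, y=-5.122956: f=-11.600255 → y ← -5.122956 + 0.52·(-11.600255) = -11.155088
x=1.040000, y=-11.155088: f=-21.915201 → y ← -11.155088 + 0.52·(-21.915201) = -22.550993
y(1.56) ≈ -22.5510

-22.5510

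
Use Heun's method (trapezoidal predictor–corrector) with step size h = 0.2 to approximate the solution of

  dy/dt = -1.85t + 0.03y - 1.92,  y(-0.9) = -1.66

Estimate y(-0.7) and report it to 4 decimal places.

-1.7581

Heun: k1 = f(t_n, y_n); k2 = f(t_n + h, y_n + h·k1); y_{n+1} = y_n + (h/2)·(k1 + k2).
t=-0.900000, y=-1.660000:
  k1 = f(-0.900000, -1.660000) = -0.304800
  k2 = f(-0.700000, -1.720960) = -0.676629
  y ← -1.660000 + (0.2/2)·(-0.304800 + (-0.676629)) = -1.758143
y(-0.7) ≈ -1.7581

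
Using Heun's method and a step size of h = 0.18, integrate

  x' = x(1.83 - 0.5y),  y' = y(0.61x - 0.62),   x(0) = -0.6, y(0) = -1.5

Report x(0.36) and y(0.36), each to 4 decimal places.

Heun on (x,y): k1 = f(t_n, state_n); k2 = f(t_n + h, state_n + h·k1); state_{n+1} = state_n + (h/2)·(k1 + k2).
0.000000: (-0.600000, -1.500000)
  k1 = (-1.548000, 1.479000)
  predictor → (-0.878640, -1.233780)
  k2 = (-2.149935, 1.426213)
  → (-0.932814, -1.238531)
0.180000: (-0.932814, -1.238531)
  k1 = (-2.284710, 1.472634)
  predictor → (-1.344062, -0.973457)
  k2 = (-3.113826, 1.401659)
  → (-1.418682, -0.979844)
(x(0.36), y(0.36)) ≈ (-1.4187, -0.9798)

-1.4187, -0.9798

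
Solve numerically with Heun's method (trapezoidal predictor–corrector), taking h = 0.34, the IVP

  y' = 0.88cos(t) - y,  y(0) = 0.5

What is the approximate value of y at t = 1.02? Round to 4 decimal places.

Heun: k1 = f(t_n, y_n); k2 = f(t_n + h, y_n + h·k1); y_{n+1} = y_n + (h/2)·(k1 + k2).
t=0.000000, y=0.500000:
  k1 = f(0.000000, 0.500000) = 0.380000
  k2 = f(0.340000, 0.629200) = 0.200424
  y ← 0.500000 + (0.34/2)·(0.380000 + 0.200424) = 0.598672
t=0.340000, y=0.598672:
  k1 = f(0.340000, 0.598672) = 0.230952
  k2 = f(0.680000, 0.677196) = 0.007068
  y ← 0.598672 + (0.34/2)·(0.230952 + 0.007068) = 0.639136
t=0.680000, y=0.639136:
  k1 = f(0.680000, 0.639136) = 0.045128
  k2 = f(1.020000, 0.654479) = -0.193917
  y ← 0.639136 + (0.34/2)·(0.045128 + (-0.193917)) = 0.613841
y(1.02) ≈ 0.6138

0.6138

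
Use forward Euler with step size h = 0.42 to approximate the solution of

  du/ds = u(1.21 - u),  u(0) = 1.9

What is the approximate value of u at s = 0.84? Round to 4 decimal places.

1.2704

Euler: u_{n+1} = u_n + h·f(s_n, u_n).
s=0.000000, u=1.900000: f=-1.311000 → u ← 1.900000 + 0.42·(-1.311000) = 1.349380
s=0.420000, u=1.349380: f=-0.188077 → u ← 1.349380 + 0.42·(-0.188077) = 1.270388
u(0.84) ≈ 1.2704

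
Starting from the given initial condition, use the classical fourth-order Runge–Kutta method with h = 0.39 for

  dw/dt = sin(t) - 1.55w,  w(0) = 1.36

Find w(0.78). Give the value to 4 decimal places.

0.6062

RK4: k1 = f(t_n, w_n); k2 = f(t_n + h/2, w_n + (h/2)·k1); k3 = f(t_n + h/2, w_n + (h/2)·k2); k4 = f(t_n + h, w_n + h·k3); w_{n+1} = w_n + (h/6)·(k1 + 2k2 + 2k3 + k4).
t=0.000000, w=1.360000:
  k1 = f(0.000000, 1.360000) = -2.108000
  k2 = f(0.195000, 0.948940) = -1.277090
  k3 = f(0.195000, 1.110967) = -1.528233
  k4 = f(0.390000, 0.763989) = -0.803995
  w ← 1.360000 + (0.39/6)·(k1 + 2k2 + 2k3 + k4) = 0.806028
t=0.390000, w=0.806028:
  k1 = f(0.390000, 0.806028) = -0.869155
  k2 = f(0.585000, 0.636543) = -0.434442
  k3 = f(0.585000, 0.721312) = -0.565834
  k4 = f(0.780000, 0.585353) = -0.204018
  w ← 0.806028 + (0.39/6)·(k1 + 2k2 + 2k3 + k4) = 0.606236
w(0.78) ≈ 0.6062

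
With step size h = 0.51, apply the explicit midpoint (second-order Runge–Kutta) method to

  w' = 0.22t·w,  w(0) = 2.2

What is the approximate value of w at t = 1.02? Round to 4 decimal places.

2.4627

Midpoint: k1 = f(t_n, w_n); k2 = f(t_n + h/2, w_n + (h/2)·k1); w_{n+1} = w_n + h·k2.
t=0.000000, w=2.200000:
  k1 = f(0.000000, 2.200000) = 0.000000
  k2 = f(0.255000, 2.200000) = 0.123420
  w ← 2.200000 + 0.51·0.123420 = 2.262944
t=0.510000, w=2.262944:
  k1 = f(0.510000, 2.262944) = 0.253902
  k2 = f(0.765000, 2.327689) = 0.391750
  w ← 2.262944 + 0.51·0.391750 = 2.462737
w(1.02) ≈ 2.4627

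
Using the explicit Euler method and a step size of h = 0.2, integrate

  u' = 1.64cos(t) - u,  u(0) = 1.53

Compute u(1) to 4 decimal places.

Euler: u_{n+1} = u_n + h·f(t_n, u_n).
t=0.000000, u=1.530000: f=0.110000 → u ← 1.530000 + 0.2·0.110000 = 1.552000
t=0.200000, u=1.552000: f=0.055309 → u ← 1.552000 + 0.2·0.055309 = 1.563062
t=0.400000, u=1.563062: f=-0.052522 → u ← 1.563062 + 0.2·(-0.052522) = 1.552557
t=0.600000, u=1.552557: f=-0.199007 → u ← 1.552557 + 0.2·(-0.199007) = 1.512756
t=0.800000, u=1.512756: f=-0.370157 → u ← 1.512756 + 0.2·(-0.370157) = 1.438725
u(1) ≈ 1.4387

1.4387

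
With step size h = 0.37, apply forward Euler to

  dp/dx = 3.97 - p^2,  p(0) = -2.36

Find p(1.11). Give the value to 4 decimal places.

Euler: p_{n+1} = p_n + h·f(x_n, p_n).
x=0.000000, p=-2.360000: f=-1.599600 → p ← -2.360000 + 0.37·(-1.599600) = -2.951852
x=0.370000, p=-2.951852: f=-4.743430 → p ← -2.951852 + 0.37·(-4.743430) = -4.706921
x=0.740000, p=-4.706921: f=-18.185107 → p ← -4.706921 + 0.37·(-18.185107) = -11.435411
p(1.11) ≈ -11.4354

-11.4354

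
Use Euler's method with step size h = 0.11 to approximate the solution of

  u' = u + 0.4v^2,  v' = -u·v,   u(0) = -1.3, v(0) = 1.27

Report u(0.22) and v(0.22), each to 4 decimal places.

-1.4302, 1.6707

Euler on (u,v): u_{n+1} = u_n + h·u', v_{n+1} = v_n + h·v'.
0.000000: (-1.300000, 1.270000); f=(-0.654840, 1.651000) → (-1.372032, 1.451610)
0.110000: (-1.372032, 1.451610); f=(-0.529164, 1.991656) → (-1.430240, 1.670692)
(u(0.22), v(0.22)) ≈ (-1.4302, 1.6707)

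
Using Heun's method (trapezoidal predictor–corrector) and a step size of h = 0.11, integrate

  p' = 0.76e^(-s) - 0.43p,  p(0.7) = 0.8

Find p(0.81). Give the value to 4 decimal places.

Heun: k1 = f(s_n, p_n); k2 = f(s_n + h, p_n + h·k1); p_{n+1} = p_n + (h/2)·(k1 + k2).
s=0.700000, p=0.800000:
  k1 = f(0.700000, 0.800000) = 0.033405
  k2 = f(0.810000, 0.803675) = -0.007488
  p ← 0.800000 + (0.11/2)·(0.033405 + (-0.007488)) = 0.801425
p(0.81) ≈ 0.8014

0.8014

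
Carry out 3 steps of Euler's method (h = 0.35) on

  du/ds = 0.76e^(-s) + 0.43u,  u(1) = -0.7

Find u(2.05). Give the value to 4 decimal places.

-0.8085

Euler: u_{n+1} = u_n + h·f(s_n, u_n).
s=1.000000, u=-0.700000: f=-0.021412 → u ← -0.700000 + 0.35·(-0.021412) = -0.707494
s=1.350000, u=-0.707494: f=-0.107200 → u ← -0.707494 + 0.35·(-0.107200) = -0.745014
s=1.700000, u=-0.745014: f=-0.181517 → u ← -0.745014 + 0.35·(-0.181517) = -0.808545
u(2.05) ≈ -0.8085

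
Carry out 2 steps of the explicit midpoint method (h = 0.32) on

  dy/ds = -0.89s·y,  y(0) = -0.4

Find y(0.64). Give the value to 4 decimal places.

Midpoint: k1 = f(s_n, y_n); k2 = f(s_n + h/2, y_n + (h/2)·k1); y_{n+1} = y_n + h·k2.
s=0.000000, y=-0.400000:
  k1 = f(0.000000, -0.400000) = 0.000000
  k2 = f(0.160000, -0.400000) = 0.056960
  y ← -0.400000 + 0.32·0.056960 = -0.381773
s=0.320000, y=-0.381773:
  k1 = f(0.320000, -0.381773) = 0.108729
  k2 = f(0.480000, -0.364376) = 0.155662
  y ← -0.381773 + 0.32·0.155662 = -0.331961
y(0.64) ≈ -0.3320

-0.3320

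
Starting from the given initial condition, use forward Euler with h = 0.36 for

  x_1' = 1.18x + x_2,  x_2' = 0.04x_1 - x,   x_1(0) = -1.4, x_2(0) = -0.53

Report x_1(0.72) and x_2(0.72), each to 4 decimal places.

Euler on (x_1,x_2): x_1_{n+1} = x_1_n + h·x_1', x_2_{n+1} = x_2_n + h·x_2'.
0.000000: (-1.400000, -0.530000); f=(-0.530000, -0.056000) → (-1.590800, -0.550160)
0.360000: (-1.590800, -0.550160); f=(-0.125360, -0.423632) → (-1.635930, -0.702668)
(x_1(0.72), x_2(0.72)) ≈ (-1.6359, -0.7027)

-1.6359, -0.7027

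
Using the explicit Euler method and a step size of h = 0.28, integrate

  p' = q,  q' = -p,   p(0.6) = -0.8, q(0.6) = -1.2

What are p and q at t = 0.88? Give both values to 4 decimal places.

-1.1360, -0.9760

Euler on (p,q): p_{n+1} = p_n + h·p', q_{n+1} = q_n + h·q'.
0.600000: (-0.800000, -1.200000); f=(-1.200000, 0.800000) → (-1.136000, -0.976000)
(p(0.88), q(0.88)) ≈ (-1.1360, -0.9760)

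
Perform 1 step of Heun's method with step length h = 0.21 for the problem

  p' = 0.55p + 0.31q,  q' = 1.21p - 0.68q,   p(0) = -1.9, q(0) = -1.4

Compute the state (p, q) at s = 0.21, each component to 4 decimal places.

Heun on (p,q): k1 = f(s_n, state_n); k2 = f(s_n + h, state_n + h·k1); state_{n+1} = state_n + (h/2)·(k1 + k2).
0.000000: (-1.900000, -1.400000)
  k1 = (-1.479000, -1.347000)
  predictor → (-2.210590, -1.682870)
  k2 = (-1.737514, -1.530462)
  → (-2.237734, -1.702134)
(p(0.21), q(0.21)) ≈ (-2.2377, -1.7021)

-2.2377, -1.7021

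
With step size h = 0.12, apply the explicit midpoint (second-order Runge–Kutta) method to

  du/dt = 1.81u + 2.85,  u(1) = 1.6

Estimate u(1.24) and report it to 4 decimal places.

Midpoint: k1 = f(t_n, u_n); k2 = f(t_n + h/2, u_n + (h/2)·k1); u_{n+1} = u_n + h·k2.
t=1.000000, u=1.600000:
  k1 = f(1.000000, 1.600000) = 5.746000
  k2 = f(1.060000, 1.944760) = 6.370016
  u ← 1.600000 + 0.12·6.370016 = 2.364402
t=1.120000, u=2.364402:
  k1 = f(1.120000, 2.364402) = 7.129567
  k2 = f(1.180000, 2.792176) = 7.903838
  u ← 2.364402 + 0.12·7.903838 = 3.312862
u(1.24) ≈ 3.3129

3.3129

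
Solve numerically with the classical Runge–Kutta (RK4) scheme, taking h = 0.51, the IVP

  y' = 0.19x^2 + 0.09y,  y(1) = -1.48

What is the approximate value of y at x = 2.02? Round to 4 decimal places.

RK4: k1 = f(x_n, y_n); k2 = f(x_n + h/2, y_n + (h/2)·k1); k3 = f(x_n + h/2, y_n + (h/2)·k2); k4 = f(x_n + h, y_n + h·k3); y_{n+1} = y_n + (h/6)·(k1 + 2k2 + 2k3 + k4).
x=1.000000, y=-1.480000:
  k1 = f(1.000000, -1.480000) = 0.056800
  k2 = f(1.255000, -1.465516) = 0.167358
  k3 = f(1.255000, -1.437324) = 0.169896
  k4 = f(1.510000, -1.393353) = 0.307817
  y ← -1.480000 + (0.51/6)·(k1 + 2k2 + 2k3 + k4) = -1.391674
x=1.510000, y=-1.391674:
  k1 = f(1.510000, -1.391674) = 0.307968
  k2 = f(1.765000, -1.313142) = 0.473710
  k3 = f(1.765000, -1.270878) = 0.477514
  k4 = f(2.020000, -1.148142) = 0.671943
  y ← -1.391674 + (0.51/6)·(k1 + 2k2 + 2k3 + k4) = -1.146674
y(2.02) ≈ -1.1467

-1.1467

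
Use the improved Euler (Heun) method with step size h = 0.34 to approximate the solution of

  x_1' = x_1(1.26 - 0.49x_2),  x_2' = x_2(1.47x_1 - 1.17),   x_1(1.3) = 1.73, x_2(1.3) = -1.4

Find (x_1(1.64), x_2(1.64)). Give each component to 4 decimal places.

Heun on (x_1,x_2): k1 = f(s_n, state_n); k2 = f(s_n + h, state_n + h·k1); state_{n+1} = state_n + (h/2)·(k1 + k2).
1.300000: (1.730000, -1.400000)
  k1 = (3.366580, -1.922340)
  predictor → (2.874637, -2.053596)
  k2 = (6.514681, -6.275206)
  → (3.409814, -2.793583)
(x_1(1.64), x_2(1.64)) ≈ (3.4098, -2.7936)

3.4098, -2.7936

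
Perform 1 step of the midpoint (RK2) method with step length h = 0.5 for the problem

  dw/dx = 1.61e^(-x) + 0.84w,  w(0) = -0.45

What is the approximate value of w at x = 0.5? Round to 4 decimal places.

0.1173

Midpoint: k1 = f(x_n, w_n); k2 = f(x_n + h/2, w_n + (h/2)·k1); w_{n+1} = w_n + h·k2.
x=0.000000, w=-0.450000:
  k1 = f(0.000000, -0.450000) = 1.232000
  k2 = f(0.250000, -0.142000) = 1.134589
  w ← -0.450000 + 0.5·1.134589 = 0.117295
w(0.5) ≈ 0.1173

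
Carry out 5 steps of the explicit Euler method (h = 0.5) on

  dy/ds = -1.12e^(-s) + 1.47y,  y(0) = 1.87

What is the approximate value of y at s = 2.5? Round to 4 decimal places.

Euler: y_{n+1} = y_n + h·f(s_n, y_n).
s=0.000000, y=1.870000: f=1.628900 → y ← 1.870000 + 0.5·1.628900 = 2.684450
s=0.500000, y=2.684450: f=3.266827 → y ← 2.684450 + 0.5·3.266827 = 4.317864
s=1.000000, y=4.317864: f=5.935234 → y ← 4.317864 + 0.5·5.935234 = 7.285481
s=1.500000, y=7.285481: f=10.459751 → y ← 7.285481 + 0.5·10.459751 = 12.515356
s=2.000000, y=12.515356: f=18.245998 → y ← 12.515356 + 0.5·18.245998 = 21.638355
y(2.5) ≈ 21.6384

21.6384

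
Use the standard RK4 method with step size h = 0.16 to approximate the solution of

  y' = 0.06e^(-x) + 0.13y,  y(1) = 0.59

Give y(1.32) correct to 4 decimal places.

0.6212

RK4: k1 = f(x_n, y_n); k2 = f(x_n + h/2, y_n + (h/2)·k1); k3 = f(x_n + h/2, y_n + (h/2)·k2); k4 = f(x_n + h, y_n + h·k3); y_{n+1} = y_n + (h/6)·(k1 + 2k2 + 2k3 + k4).
x=1.000000, y=0.590000:
  k1 = f(1.000000, 0.590000) = 0.098773
  k2 = f(1.080000, 0.597902) = 0.098103
  k3 = f(1.080000, 0.597848) = 0.098096
  k4 = f(1.160000, 0.605695) = 0.097550
  y ← 0.590000 + (0.16/6)·(k1 + 2k2 + 2k3 + k4) = 0.605699
x=1.160000, y=0.605699:
  k1 = f(1.160000, 0.605699) = 0.097550
  k2 = f(1.240000, 0.613503) = 0.097118
  k3 = f(1.240000, 0.613469) = 0.097114
  k4 = f(1.320000, 0.621237) = 0.096789
  y ← 0.605699 + (0.16/6)·(k1 + 2k2 + 2k3 + k4) = 0.621241
y(1.32) ≈ 0.6212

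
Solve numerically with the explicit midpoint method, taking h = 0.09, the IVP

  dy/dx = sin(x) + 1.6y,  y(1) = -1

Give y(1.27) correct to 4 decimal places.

Midpoint: k1 = f(x_n, y_n); k2 = f(x_n + h/2, y_n + (h/2)·k1); y_{n+1} = y_n + h·k2.
x=1.000000, y=-1.000000:
  k1 = f(1.000000, -1.000000) = -0.758529
  k2 = f(1.045000, -1.034134) = -0.789690
  y ← -1.000000 + 0.09·(-0.789690) = -1.071072
x=1.090000, y=-1.071072:
  k1 = f(1.090000, -1.071072) = -0.827088
  k2 = f(1.135000, -1.108291) = -0.866731
  y ← -1.071072 + 0.09·(-0.866731) = -1.149078
x=1.180000, y=-1.149078:
  k1 = f(1.180000, -1.149078) = -0.913919
  k2 = f(1.225000, -1.190204) = -0.963521
  y ← -1.149078 + 0.09·(-0.963521) = -1.235795
y(1.27) ≈ -1.2358

-1.2358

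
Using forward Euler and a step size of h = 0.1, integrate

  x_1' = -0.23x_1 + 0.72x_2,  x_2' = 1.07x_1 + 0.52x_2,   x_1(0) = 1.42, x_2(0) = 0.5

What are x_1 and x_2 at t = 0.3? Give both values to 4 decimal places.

Euler on (x_1,x_2): x_1_{n+1} = x_1_n + h·x_1', x_2_{n+1} = x_2_n + h·x_2'.
0.000000: (1.420000, 0.500000); f=(0.033400, 1.779400) → (1.423340, 0.677940)
0.100000: (1.423340, 0.677940); f=(0.160749, 1.875503) → (1.439415, 0.865490)
0.200000: (1.439415, 0.865490); f=(0.292088, 1.990229) → (1.468624, 1.064513)
(x_1(0.3), x_2(0.3)) ≈ (1.4686, 1.0645)

1.4686, 1.0645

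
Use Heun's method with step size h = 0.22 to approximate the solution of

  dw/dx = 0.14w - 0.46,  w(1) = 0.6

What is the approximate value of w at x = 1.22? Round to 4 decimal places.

Heun: k1 = f(x_n, w_n); k2 = f(x_n + h, w_n + h·k1); w_{n+1} = w_n + (h/2)·(k1 + k2).
x=1.000000, w=0.600000:
  k1 = f(1.000000, 0.600000) = -0.376000
  k2 = f(1.220000, 0.517280) = -0.387581
  w ← 0.600000 + (0.22/2)·(-0.376000 + (-0.387581)) = 0.516006
w(1.22) ≈ 0.5160

0.5160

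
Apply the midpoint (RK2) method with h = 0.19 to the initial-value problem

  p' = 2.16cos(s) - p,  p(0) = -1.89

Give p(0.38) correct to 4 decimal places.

Midpoint: k1 = f(s_n, p_n); k2 = f(s_n + h/2, p_n + (h/2)·k1); p_{n+1} = p_n + h·k2.
s=0.000000, p=-1.890000:
  k1 = f(0.000000, -1.890000) = 4.050000
  k2 = f(0.095000, -1.505250) = 3.655510
  p ← -1.890000 + 0.19·3.655510 = -1.195453
s=0.190000, p=-1.195453:
  k1 = f(0.190000, -1.195453) = 3.316582
  k2 = f(0.285000, -0.880378) = 2.953247
  p ← -1.195453 + 0.19·2.953247 = -0.634336
p(0.38) ≈ -0.6343

-0.6343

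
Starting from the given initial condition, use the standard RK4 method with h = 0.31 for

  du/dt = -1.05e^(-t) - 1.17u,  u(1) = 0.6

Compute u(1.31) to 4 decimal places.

0.3320

RK4: k1 = f(t_n, u_n); k2 = f(t_n + h/2, u_n + (h/2)·k1); k3 = f(t_n + h/2, u_n + (h/2)·k2); k4 = f(t_n + h, u_n + h·k3); u_{n+1} = u_n + (h/6)·(k1 + 2k2 + 2k3 + k4).
t=1.000000, u=0.600000:
  k1 = f(1.000000, 0.600000) = -1.088273
  k2 = f(1.155000, 0.431318) = -0.835452
  k3 = f(1.155000, 0.470505) = -0.881301
  k4 = f(1.310000, 0.326797) = -0.665663
  u ← 0.600000 + (0.31/6)·(k1 + 2k2 + 2k3 + k4) = 0.331982
u(1.31) ≈ 0.3320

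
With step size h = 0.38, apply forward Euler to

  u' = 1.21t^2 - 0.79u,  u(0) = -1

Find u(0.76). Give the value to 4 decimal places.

-0.4233

Euler: u_{n+1} = u_n + h·f(t_n, u_n).
t=0.000000, u=-1.000000: f=0.790000 → u ← -1.000000 + 0.38·0.790000 = -0.699800
t=0.380000, u=-0.699800: f=0.727566 → u ← -0.699800 + 0.38·0.727566 = -0.423325
u(0.76) ≈ -0.4233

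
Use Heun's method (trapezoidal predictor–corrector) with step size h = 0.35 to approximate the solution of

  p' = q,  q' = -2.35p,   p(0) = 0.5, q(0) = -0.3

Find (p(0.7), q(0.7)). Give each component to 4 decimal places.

Heun on (p,q): k1 = f(s_n, state_n); k2 = f(s_n + h, state_n + h·k1); state_{n+1} = state_n + (h/2)·(k1 + k2).
0.000000: (0.500000, -0.300000)
  k1 = (-0.300000, -1.175000)
  predictor → (0.395000, -0.711250)
  k2 = (-0.711250, -0.928250)
  → (0.323031, -0.668069)
0.350000: (0.323031, -0.668069)
  k1 = (-0.668069, -0.759123)
  predictor → (0.089207, -0.933762)
  k2 = (-0.933762, -0.209637)
  → (0.042711, -0.837602)
(p(0.7), q(0.7)) ≈ (0.0427, -0.8376)

0.0427, -0.8376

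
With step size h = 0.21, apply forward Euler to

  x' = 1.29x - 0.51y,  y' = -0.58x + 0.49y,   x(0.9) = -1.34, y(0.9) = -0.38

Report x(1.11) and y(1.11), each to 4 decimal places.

Euler on (x,y): x_{n+1} = x_n + h·x', y_{n+1} = y_n + h·y'.
0.900000: (-1.340000, -0.380000); f=(-1.534800, 0.591000) → (-1.662308, -0.255890)
(x(1.11), y(1.11)) ≈ (-1.6623, -0.2559)

-1.6623, -0.2559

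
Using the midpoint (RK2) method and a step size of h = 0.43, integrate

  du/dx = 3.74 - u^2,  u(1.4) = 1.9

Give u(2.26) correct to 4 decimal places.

1.9168

Midpoint: k1 = f(x_n, u_n); k2 = f(x_n + h/2, u_n + (h/2)·k1); u_{n+1} = u_n + h·k2.
x=1.400000, u=1.900000:
  k1 = f(1.400000, 1.900000) = 0.130000
  k2 = f(1.615000, 1.927950) = 0.023009
  u ← 1.900000 + 0.43·0.023009 = 1.909894
x=1.830000, u=1.909894:
  k1 = f(1.830000, 1.909894) = 0.092306
  k2 = f(2.045000, 1.929740) = 0.016105
  u ← 1.909894 + 0.43·0.016105 = 1.916819
u(2.26) ≈ 1.9168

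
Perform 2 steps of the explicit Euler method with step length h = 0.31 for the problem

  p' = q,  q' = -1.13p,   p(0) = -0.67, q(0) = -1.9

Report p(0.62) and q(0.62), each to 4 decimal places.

-1.7752, -1.2243

Euler on (p,q): p_{n+1} = p_n + h·p', q_{n+1} = q_n + h·q'.
0.000000: (-0.670000, -1.900000); f=(-1.900000, 0.757100) → (-1.259000, -1.665299)
0.310000: (-1.259000, -1.665299); f=(-1.665299, 1.422670) → (-1.775243, -1.224271)
(p(0.62), q(0.62)) ≈ (-1.7752, -1.2243)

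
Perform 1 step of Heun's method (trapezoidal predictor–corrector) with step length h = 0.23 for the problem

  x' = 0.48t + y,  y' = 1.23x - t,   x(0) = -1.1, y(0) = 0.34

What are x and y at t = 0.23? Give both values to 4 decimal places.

-1.0449, 0.0134

Heun on (x,y): k1 = f(t_n, state_n); k2 = f(t_n + h, state_n + h·k1); state_{n+1} = state_n + (h/2)·(k1 + k2).
0.000000: (-1.100000, 0.340000)
  k1 = (0.340000, -1.353000)
  predictor → (-1.021800, 0.028810)
  k2 = (0.139210, -1.486814)
  → (-1.044891, 0.013421)
(x(0.23), y(0.23)) ≈ (-1.0449, 0.0134)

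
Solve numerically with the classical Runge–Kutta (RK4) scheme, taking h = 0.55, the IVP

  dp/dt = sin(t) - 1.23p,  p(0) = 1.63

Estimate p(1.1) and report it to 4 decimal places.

0.7820

RK4: k1 = f(t_n, p_n); k2 = f(t_n + h/2, p_n + (h/2)·k1); k3 = f(t_n + h/2, p_n + (h/2)·k2); k4 = f(t_n + h, p_n + h·k3); p_{n+1} = p_n + (h/6)·(k1 + 2k2 + 2k3 + k4).
t=0.000000, p=1.630000:
  k1 = f(0.000000, 1.630000) = -2.004900
  k2 = f(0.275000, 1.078653) = -1.055196
  k3 = f(0.275000, 1.339821) = -1.376433
  k4 = f(0.550000, 0.872962) = -0.551056
  p ← 1.630000 + (0.55/6)·(k1 + 2k2 + 2k3 + k4) = 0.949905
t=0.550000, p=0.949905:
  k1 = f(0.550000, 0.949905) = -0.645696
  k2 = f(0.825000, 0.772339) = -0.215429
  k3 = f(0.825000, 0.890662) = -0.360967
  k4 = f(1.100000, 0.751374) = -0.032982
  p ← 0.949905 + (0.55/6)·(k1 + 2k2 + 2k3 + k4) = 0.782021
p(1.1) ≈ 0.7820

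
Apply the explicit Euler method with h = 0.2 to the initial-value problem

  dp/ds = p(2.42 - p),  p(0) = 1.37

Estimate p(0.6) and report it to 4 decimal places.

2.1051

Euler: p_{n+1} = p_n + h·f(s_n, p_n).
s=0.000000, p=1.370000: f=1.438500 → p ← 1.370000 + 0.2·1.438500 = 1.657700
s=0.200000, p=1.657700: f=1.263665 → p ← 1.657700 + 0.2·1.263665 = 1.910433
s=0.400000, p=1.910433: f=0.973494 → p ← 1.910433 + 0.2·0.973494 = 2.105132
p(0.6) ≈ 2.1051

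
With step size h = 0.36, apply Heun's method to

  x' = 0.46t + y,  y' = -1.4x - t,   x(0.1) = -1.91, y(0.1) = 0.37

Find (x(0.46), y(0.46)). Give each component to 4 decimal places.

-1.5636, 1.1941

Heun on (x,y): k1 = f(t_n, state_n); k2 = f(t_n + h, state_n + h·k1); state_{n+1} = state_n + (h/2)·(k1 + k2).
0.100000: (-1.910000, 0.370000)
  k1 = (0.416000, 2.574000)
  predictor → (-1.760240, 1.296640)
  k2 = (1.508240, 2.004336)
  → (-1.563637, 1.194100)
(x(0.46), y(0.46)) ≈ (-1.5636, 1.1941)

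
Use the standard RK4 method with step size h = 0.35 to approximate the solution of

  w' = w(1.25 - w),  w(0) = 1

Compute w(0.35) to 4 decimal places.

RK4: k1 = f(x_n, w_n); k2 = f(x_n + h/2, w_n + (h/2)·k1); k3 = f(x_n + h/2, w_n + (h/2)·k2); k4 = f(x_n + h, w_n + h·k3); w_{n+1} = w_n + (h/6)·(k1 + 2k2 + 2k3 + k4).
x=0.000000, w=1.000000:
  k1 = f(0.000000, 1.000000) = 0.250000
  k2 = f(0.175000, 1.043750) = 0.215273
  k3 = f(0.175000, 1.037673) = 0.220326
  k4 = f(0.350000, 1.077114) = 0.186218
  w ← 1.000000 + (0.35/6)·(k1 + 2k2 + 2k3 + k4) = 1.076266
w(0.35) ≈ 1.0763

1.0763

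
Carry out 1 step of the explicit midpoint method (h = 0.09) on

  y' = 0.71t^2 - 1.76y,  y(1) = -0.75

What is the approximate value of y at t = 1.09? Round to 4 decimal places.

-0.5759

Midpoint: k1 = f(t_n, y_n); k2 = f(t_n + h/2, y_n + (h/2)·k1); y_{n+1} = y_n + h·k2.
t=1.000000, y=-0.750000:
  k1 = f(1.000000, -0.750000) = 2.030000
  k2 = f(1.045000, -0.658650) = 1.934562
  y ← -0.750000 + 0.09·1.934562 = -0.575889
y(1.09) ≈ -0.5759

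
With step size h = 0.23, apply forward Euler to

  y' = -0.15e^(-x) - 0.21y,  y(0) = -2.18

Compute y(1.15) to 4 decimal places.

Euler: y_{n+1} = y_n + h·f(x_n, y_n).
x=0.000000, y=-2.180000: f=0.307800 → y ← -2.180000 + 0.23·0.307800 = -2.109206
x=0.230000, y=-2.109206: f=0.323753 → y ← -2.109206 + 0.23·0.323753 = -2.034743
x=0.460000, y=-2.034743: f=0.332603 → y ← -2.034743 + 0.23·0.332603 = -1.958244
x=0.690000, y=-1.958244: f=0.335995 → y ← -1.958244 + 0.23·0.335995 = -1.880965
x=0.920000, y=-1.880965: f=0.335225 → y ← -1.880965 + 0.23·0.335225 = -1.803863
y(1.15) ≈ -1.8039

-1.8039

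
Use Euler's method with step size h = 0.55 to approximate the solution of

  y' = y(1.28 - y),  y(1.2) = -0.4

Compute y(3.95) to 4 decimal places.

Euler: y_{n+1} = y_n + h·f(x_n, y_n).
x=1.200000, y=-0.400000: f=-0.672000 → y ← -0.400000 + 0.55·(-0.672000) = -0.769600
x=1.750000, y=-0.769600: f=-1.577372 → y ← -0.769600 + 0.55·(-1.577372) = -1.637155
x=2.300000, y=-1.637155: f=-4.775833 → y ← -1.637155 + 0.55·(-4.775833) = -4.263863
x=2.850000, y=-4.263863: f=-23.638273 → y ← -4.263863 + 0.55·(-23.638273) = -17.264913
x=3.400000, y=-17.264913: f=-320.176324 → y ← -17.264913 + 0.55·(-320.176324) = -193.361892
y(3.95) ≈ -193.3619

-193.3619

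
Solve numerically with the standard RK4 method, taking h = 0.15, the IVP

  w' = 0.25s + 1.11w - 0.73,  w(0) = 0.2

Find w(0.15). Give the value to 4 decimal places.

0.1201

RK4: k1 = f(s_n, w_n); k2 = f(s_n + h/2, w_n + (h/2)·k1); k3 = f(s_n + h/2, w_n + (h/2)·k2); k4 = f(s_n + h, w_n + h·k3); w_{n+1} = w_n + (h/6)·(k1 + 2k2 + 2k3 + k4).
s=0.000000, w=0.200000:
  k1 = f(0.000000, 0.200000) = -0.508000
  k2 = f(0.075000, 0.161900) = -0.531541
  k3 = f(0.075000, 0.160134) = -0.533501
  k4 = f(0.150000, 0.119975) = -0.559328
  w ← 0.200000 + (0.15/6)·(k1 + 2k2 + 2k3 + k4) = 0.120065
w(0.15) ≈ 0.1201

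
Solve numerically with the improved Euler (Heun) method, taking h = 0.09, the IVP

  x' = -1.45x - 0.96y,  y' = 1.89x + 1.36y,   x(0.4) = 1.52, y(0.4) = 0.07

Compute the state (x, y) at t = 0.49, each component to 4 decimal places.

1.3174, 0.3361

Heun on (x,y): k1 = f(t_n, state_n); k2 = f(t_n + h, state_n + h·k1); state_{n+1} = state_n + (h/2)·(k1 + k2).
0.400000: (1.520000, 0.070000)
  k1 = (-2.271200, 2.968000)
  predictor → (1.315592, 0.337120)
  k2 = (-2.231244, 2.944952)
  → (1.317390, 0.336083)
(x(0.49), y(0.49)) ≈ (1.3174, 0.3361)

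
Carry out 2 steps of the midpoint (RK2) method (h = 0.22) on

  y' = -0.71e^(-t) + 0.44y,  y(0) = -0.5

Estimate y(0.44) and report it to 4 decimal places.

-0.8875

Midpoint: k1 = f(t_n, y_n); k2 = f(t_n + h/2, y_n + (h/2)·k1); y_{n+1} = y_n + h·k2.
t=0.000000, y=-0.500000:
  k1 = f(0.000000, -0.500000) = -0.930000
  k2 = f(0.110000, -0.602300) = -0.901054
  y ← -0.500000 + 0.22·(-0.901054) = -0.698232
t=0.220000, y=-0.698232:
  k1 = f(0.220000, -0.698232) = -0.877010
  k2 = f(0.330000, -0.794703) = -0.860105
  y ← -0.698232 + 0.22·(-0.860105) = -0.887455
y(0.44) ≈ -0.8875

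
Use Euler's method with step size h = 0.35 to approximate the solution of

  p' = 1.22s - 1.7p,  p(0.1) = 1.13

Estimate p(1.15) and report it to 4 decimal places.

0.5015

Euler: p_{n+1} = p_n + h·f(s_n, p_n).
s=0.100000, p=1.130000: f=-1.799000 → p ← 1.130000 + 0.35·(-1.799000) = 0.500350
s=0.450000, p=0.500350: f=-0.301595 → p ← 0.500350 + 0.35·(-0.301595) = 0.394792
s=0.800000, p=0.394792: f=0.304854 → p ← 0.394792 + 0.35·0.304854 = 0.501491
p(1.15) ≈ 0.5015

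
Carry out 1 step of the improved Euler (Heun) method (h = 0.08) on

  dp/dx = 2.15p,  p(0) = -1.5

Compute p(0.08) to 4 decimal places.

-1.7802

Heun: k1 = f(x_n, p_n); k2 = f(x_n + h, p_n + h·k1); p_{n+1} = p_n + (h/2)·(k1 + k2).
x=0.000000, p=-1.500000:
  k1 = f(0.000000, -1.500000) = -3.225000
  k2 = f(0.080000, -1.758000) = -3.779700
  p ← -1.500000 + (0.08/2)·(-3.225000 + (-3.779700)) = -1.780188
p(0.08) ≈ -1.7802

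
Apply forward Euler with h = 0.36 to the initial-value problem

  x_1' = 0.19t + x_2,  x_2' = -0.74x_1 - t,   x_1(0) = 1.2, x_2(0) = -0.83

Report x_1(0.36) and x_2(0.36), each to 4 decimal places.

0.9012, -1.1497

Euler on (x_1,x_2): x_1_{n+1} = x_1_n + h·x_1', x_2_{n+1} = x_2_n + h·x_2'.
0.000000: (1.200000, -0.830000); f=(-0.830000, -0.888000) → (0.901200, -1.149680)
(x_1(0.36), x_2(0.36)) ≈ (0.9012, -1.1497)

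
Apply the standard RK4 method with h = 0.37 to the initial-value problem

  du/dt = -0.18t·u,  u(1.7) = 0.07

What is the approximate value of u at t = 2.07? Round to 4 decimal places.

0.0617

RK4: k1 = f(t_n, u_n); k2 = f(t_n + h/2, u_n + (h/2)·k1); k3 = f(t_n + h/2, u_n + (h/2)·k2); k4 = f(t_n + h, u_n + h·k3); u_{n+1} = u_n + (h/6)·(k1 + 2k2 + 2k3 + k4).
t=1.700000, u=0.070000:
  k1 = f(1.700000, 0.070000) = -0.021420
  k2 = f(1.885000, 0.066037) = -0.022406
  k3 = f(1.885000, 0.065855) = -0.022345
  k4 = f(2.070000, 0.061733) = -0.023002
  u ← 0.070000 + (0.37/6)·(k1 + 2k2 + 2k3 + k4) = 0.061741
u(2.07) ≈ 0.0617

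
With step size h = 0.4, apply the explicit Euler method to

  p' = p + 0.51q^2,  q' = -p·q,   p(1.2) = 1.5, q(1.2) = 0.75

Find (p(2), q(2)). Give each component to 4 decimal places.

Euler on (p,q): p_{n+1} = p_n + h·p', q_{n+1} = q_n + h·q'.
1.200000: (1.500000, 0.750000); f=(1.786875, -1.125000) → (2.214750, 0.300000)
1.600000: (2.214750, 0.300000); f=(2.260650, -0.664425) → (3.119010, 0.034230)
(p(2), q(2)) ≈ (3.1190, 0.0342)

3.1190, 0.0342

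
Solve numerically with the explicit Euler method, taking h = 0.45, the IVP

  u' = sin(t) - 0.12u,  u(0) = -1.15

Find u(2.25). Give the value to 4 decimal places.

Euler: u_{n+1} = u_n + h·f(t_n, u_n).
t=0.000000, u=-1.150000: f=0.138000 → u ← -1.150000 + 0.45·0.138000 = -1.087900
t=0.450000, u=-1.087900: f=0.565514 → u ← -1.087900 + 0.45·0.565514 = -0.833419
t=0.900000, u=-0.833419: f=0.883337 → u ← -0.833419 + 0.45·0.883337 = -0.435917
t=1.350000, u=-0.435917: f=1.028033 → u ← -0.435917 + 0.45·1.028033 = 0.026698
t=1.800000, u=0.026698: f=0.970644 → u ← 0.026698 + 0.45·0.970644 = 0.463488
u(2.25) ≈ 0.4635

0.4635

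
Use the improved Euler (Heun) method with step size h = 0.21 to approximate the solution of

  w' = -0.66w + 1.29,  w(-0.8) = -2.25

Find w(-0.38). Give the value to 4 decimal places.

-1.2352

Heun: k1 = f(x_n, w_n); k2 = f(x_n + h, w_n + h·k1); w_{n+1} = w_n + (h/2)·(k1 + k2).
x=-0.800000, w=-2.250000:
  k1 = f(-0.800000, -2.250000) = 2.775000
  k2 = f(-0.590000, -1.667250) = 2.390385
  w ← -2.250000 + (0.21/2)·(2.775000 + 2.390385) = -1.707635
x=-0.590000, w=-1.707635:
  k1 = f(-0.590000, -1.707635) = 2.417039
  k2 = f(-0.380000, -1.200056) = 2.082037
  w ← -1.707635 + (0.21/2)·(2.417039 + 2.082037) = -1.235232
w(-0.38) ≈ -1.2352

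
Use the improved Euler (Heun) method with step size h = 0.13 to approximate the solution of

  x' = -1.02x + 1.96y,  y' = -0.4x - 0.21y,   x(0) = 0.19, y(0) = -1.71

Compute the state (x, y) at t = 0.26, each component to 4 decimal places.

Heun on (x,y): k1 = f(t_n, state_n); k2 = f(t_n + h, state_n + h·k1); state_{n+1} = state_n + (h/2)·(k1 + k2).
0.000000: (0.190000, -1.710000)
  k1 = (-3.545400, 0.283100)
  predictor → (-0.270902, -1.673197)
  k2 = (-3.003146, 0.459732)
  → (-0.235655, -1.661716)
0.130000: (-0.235655, -1.661716)
  k1 = (-3.016595, 0.443223)
  predictor → (-0.627813, -1.604097)
  k2 = (-2.503661, 0.587985)
  → (-0.594472, -1.594687)
(x(0.26), y(0.26)) ≈ (-0.5945, -1.5947)

-0.5945, -1.5947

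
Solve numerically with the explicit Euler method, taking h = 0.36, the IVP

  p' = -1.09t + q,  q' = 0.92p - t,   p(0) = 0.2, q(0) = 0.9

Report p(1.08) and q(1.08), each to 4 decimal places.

0.8117, 0.9930

Euler on (p,q): p_{n+1} = p_n + h·p', q_{n+1} = q_n + h·q'.
0.000000: (0.200000, 0.900000); f=(0.900000, 0.184000) → (0.524000, 0.966240)
0.360000: (0.524000, 0.966240); f=(0.573840, 0.122080) → (0.730582, 1.010189)
0.720000: (0.730582, 1.010189); f=(0.225389, -0.047864) → (0.811722, 0.992958)
(p(1.08), q(1.08)) ≈ (0.8117, 0.9930)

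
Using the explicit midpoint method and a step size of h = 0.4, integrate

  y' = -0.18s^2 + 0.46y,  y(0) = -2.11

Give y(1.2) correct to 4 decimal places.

-3.7673

Midpoint: k1 = f(s_n, y_n); k2 = f(s_n + h/2, y_n + (h/2)·k1); y_{n+1} = y_n + h·k2.
s=0.000000, y=-2.110000:
  k1 = f(0.000000, -2.110000) = -0.970600
  k2 = f(0.200000, -2.304120) = -1.067095
  y ← -2.110000 + 0.4·(-1.067095) = -2.536838
s=0.400000, y=-2.536838:
  k1 = f(0.400000, -2.536838) = -1.195746
  k2 = f(0.600000, -2.775987) = -1.341754
  y ← -2.536838 + 0.4·(-1.341754) = -3.073540
s=0.800000, y=-3.073540:
  k1 = f(0.800000, -3.073540) = -1.529028
  k2 = f(1.000000, -3.379345) = -1.734499
  y ← -3.073540 + 0.4·(-1.734499) = -3.767339
y(1.2) ≈ -3.7673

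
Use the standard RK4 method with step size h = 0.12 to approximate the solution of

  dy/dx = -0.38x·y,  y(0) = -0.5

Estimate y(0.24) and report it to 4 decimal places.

RK4: k1 = f(x_n, y_n); k2 = f(x_n + h/2, y_n + (h/2)·k1); k3 = f(x_n + h/2, y_n + (h/2)·k2); k4 = f(x_n + h, y_n + h·k3); y_{n+1} = y_n + (h/6)·(k1 + 2k2 + 2k3 + k4).
x=0.000000, y=-0.500000:
  k1 = f(0.000000, -0.500000) = 0.000000
  k2 = f(0.060000, -0.500000) = 0.011400
  k3 = f(0.060000, -0.499316) = 0.011384
  k4 = f(0.120000, -0.498634) = 0.022738
  y ← -0.500000 + (0.12/6)·(k1 + 2k2 + 2k3 + k4) = -0.498634
x=0.120000, y=-0.498634:
  k1 = f(0.120000, -0.498634) = 0.022738
  k2 = f(0.180000, -0.497270) = 0.034013
  k3 = f(0.180000, -0.496593) = 0.033967
  k4 = f(0.240000, -0.494558) = 0.045104
  y ← -0.498634 + (0.12/6)·(k1 + 2k2 + 2k3 + k4) = -0.494558
y(0.24) ≈ -0.4946

-0.4946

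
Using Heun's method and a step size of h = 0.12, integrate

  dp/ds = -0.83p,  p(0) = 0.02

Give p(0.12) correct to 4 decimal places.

0.0181

Heun: k1 = f(s_n, p_n); k2 = f(s_n + h, p_n + h·k1); p_{n+1} = p_n + (h/2)·(k1 + k2).
s=0.000000, p=0.020000:
  k1 = f(0.000000, 0.020000) = -0.016600
  k2 = f(0.120000, 0.018008) = -0.014947
  p ← 0.020000 + (0.12/2)·(-0.016600 + (-0.014947)) = 0.018107
p(0.12) ≈ 0.0181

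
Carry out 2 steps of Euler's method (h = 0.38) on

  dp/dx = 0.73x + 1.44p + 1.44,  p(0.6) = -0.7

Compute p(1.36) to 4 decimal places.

0.2475

Euler: p_{n+1} = p_n + h·f(x_n, p_n).
x=0.600000, p=-0.700000: f=0.870000 → p ← -0.700000 + 0.38·0.870000 = -0.369400
x=0.980000, p=-0.369400: f=1.623464 → p ← -0.369400 + 0.38·1.623464 = 0.247516
p(1.36) ≈ 0.2475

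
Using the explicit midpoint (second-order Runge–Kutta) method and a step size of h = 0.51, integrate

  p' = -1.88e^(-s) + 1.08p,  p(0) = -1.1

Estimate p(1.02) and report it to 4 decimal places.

Midpoint: k1 = f(s_n, p_n); k2 = f(s_n + h/2, p_n + (h/2)·k1); p_{n+1} = p_n + h·k2.
s=0.000000, p=-1.100000:
  k1 = f(0.000000, -1.100000) = -3.068000
  k2 = f(0.255000, -1.882340) = -3.489770
  p ← -1.100000 + 0.51·(-3.489770) = -2.879783
s=0.510000, p=-2.879783:
  k1 = f(0.510000, -2.879783) = -4.239097
  k2 = f(0.765000, -3.960753) = -5.152441
  p ← -2.879783 + 0.51·(-5.152441) = -5.507528
p(1.02) ≈ -5.5075

-5.5075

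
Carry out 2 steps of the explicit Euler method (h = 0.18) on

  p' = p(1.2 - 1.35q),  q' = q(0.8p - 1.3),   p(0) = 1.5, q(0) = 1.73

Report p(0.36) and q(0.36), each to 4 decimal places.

Euler on (p,q): p_{n+1} = p_n + h·p', q_{n+1} = q_n + h·q'.
0.000000: (1.500000, 1.730000); f=(-1.703250, -0.173000) → (1.193415, 1.698860)
0.180000: (1.193415, 1.698860); f=(-1.304953, -0.586562) → (0.958524, 1.593279)
(p(0.36), q(0.36)) ≈ (0.9585, 1.5933)

0.9585, 1.5933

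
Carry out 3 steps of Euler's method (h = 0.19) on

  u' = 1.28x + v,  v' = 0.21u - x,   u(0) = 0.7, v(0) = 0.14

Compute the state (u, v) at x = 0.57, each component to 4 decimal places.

0.9277, 0.1207

Euler on (u,v): u_{n+1} = u_n + h·u', v_{n+1} = v_n + h·v'.
0.000000: (0.700000, 0.140000); f=(0.140000, 0.147000) → (0.726600, 0.167930)
0.190000: (0.726600, 0.167930); f=(0.411130, -0.037414) → (0.804715, 0.160821)
0.380000: (0.804715, 0.160821); f=(0.647221, -0.211010) → (0.927687, 0.120729)
(u(0.57), v(0.57)) ≈ (0.9277, 0.1207)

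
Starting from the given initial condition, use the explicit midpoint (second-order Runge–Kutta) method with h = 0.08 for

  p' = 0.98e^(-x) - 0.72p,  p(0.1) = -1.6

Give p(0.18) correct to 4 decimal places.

Midpoint: k1 = f(x_n, p_n); k2 = f(x_n + h/2, p_n + (h/2)·k1); p_{n+1} = p_n + h·k2.
x=0.100000, p=-1.600000:
  k1 = f(0.100000, -1.600000) = 2.038741
  k2 = f(0.140000, -1.518450) = 1.945255
  p ← -1.600000 + 0.08·1.945255 = -1.444380
p(0.18) ≈ -1.4444

-1.4444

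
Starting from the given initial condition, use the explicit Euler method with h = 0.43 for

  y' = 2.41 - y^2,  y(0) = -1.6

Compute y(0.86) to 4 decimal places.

Euler: y_{n+1} = y_n + h·f(s_n, y_n).
s=0.000000, y=-1.600000: f=-0.150000 → y ← -1.600000 + 0.43·(-0.150000) = -1.664500
s=0.430000, y=-1.664500: f=-0.360560 → y ← -1.664500 + 0.43·(-0.360560) = -1.819541
y(0.86) ≈ -1.8195

-1.8195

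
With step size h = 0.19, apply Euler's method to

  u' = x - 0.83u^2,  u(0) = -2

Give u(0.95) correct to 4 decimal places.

-29.3796

Euler: u_{n+1} = u_n + h·f(x_n, u_n).
x=0.000000, u=-2.000000: f=-3.320000 → u ← -2.000000 + 0.19·(-3.320000) = -2.630800
x=0.190000, u=-2.630800: f=-5.554520 → u ← -2.630800 + 0.19·(-5.554520) = -3.686159
x=0.380000, u=-3.686159: f=-10.897847 → u ← -3.686159 + 0.19·(-10.897847) = -5.756750
x=0.570000, u=-5.756750: f=-26.936338 → u ← -5.756750 + 0.19·(-26.936338) = -10.874654
x=0.760000, u=-10.874654: f=-97.394223 → u ← -10.874654 + 0.19·(-97.394223) = -29.379556
u(0.95) ≈ -29.3796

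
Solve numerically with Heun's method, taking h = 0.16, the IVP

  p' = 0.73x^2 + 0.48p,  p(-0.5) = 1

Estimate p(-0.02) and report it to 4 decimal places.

Heun: k1 = f(x_n, p_n); k2 = f(x_n + h, p_n + h·k1); p_{n+1} = p_n + (h/2)·(k1 + k2).
x=-0.500000, p=1.000000:
  k1 = f(-0.500000, 1.000000) = 0.662500
  k2 = f(-0.340000, 1.106000) = 0.615268
  p ← 1.000000 + (0.16/2)·(0.662500 + 0.615268) = 1.102221
x=-0.340000, p=1.102221:
  k1 = f(-0.340000, 1.102221) = 0.613454
  k2 = f(-0.180000, 1.200374) = 0.599832
  p ← 1.102221 + (0.16/2)·(0.613454 + 0.599832) = 1.199284
x=-0.180000, p=1.199284:
  k1 = f(-0.180000, 1.199284) = 0.599308
  k2 = f(-0.020000, 1.295174) = 0.621975
  p ← 1.199284 + (0.16/2)·(0.599308 + 0.621975) = 1.296987
p(-0.02) ≈ 1.2970

1.2970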